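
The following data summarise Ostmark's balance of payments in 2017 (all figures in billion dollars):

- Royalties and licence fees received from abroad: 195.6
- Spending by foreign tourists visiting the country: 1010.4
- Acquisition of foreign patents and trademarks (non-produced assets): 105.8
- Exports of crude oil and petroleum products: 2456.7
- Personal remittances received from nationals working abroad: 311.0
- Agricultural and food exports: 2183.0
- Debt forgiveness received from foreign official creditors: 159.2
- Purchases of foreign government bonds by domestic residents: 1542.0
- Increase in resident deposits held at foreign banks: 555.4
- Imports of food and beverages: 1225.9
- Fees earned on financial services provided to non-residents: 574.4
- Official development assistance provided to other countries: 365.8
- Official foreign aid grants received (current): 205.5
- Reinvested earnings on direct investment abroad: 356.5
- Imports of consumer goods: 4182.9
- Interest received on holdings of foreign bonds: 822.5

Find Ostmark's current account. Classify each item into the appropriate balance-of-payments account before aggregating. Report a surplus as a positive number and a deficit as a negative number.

Goods: 2183.0 + 2456.7 - 1225.9 - 4182.9 = -769.1
Services: 574.4 + 195.6 + 1010.4 = 1780.4
Primary income: 822.5 + 356.5 = 1179.0
Secondary income: 205.5 + 311.0 - 365.8 = 150.7
Current account = (-769.1) + 1780.4 + 1179.0 + 150.7 = 2341.0
(Excluded from the current account — capital account: acquisition of foreign patents and trademarks (non-produced assets) 105.8, debt forgiveness received from foreign official creditors 159.2; financial account: purchases of foreign government bonds by domestic residents 1542.0, increase in resident deposits held at foreign banks 555.4.)

2341.0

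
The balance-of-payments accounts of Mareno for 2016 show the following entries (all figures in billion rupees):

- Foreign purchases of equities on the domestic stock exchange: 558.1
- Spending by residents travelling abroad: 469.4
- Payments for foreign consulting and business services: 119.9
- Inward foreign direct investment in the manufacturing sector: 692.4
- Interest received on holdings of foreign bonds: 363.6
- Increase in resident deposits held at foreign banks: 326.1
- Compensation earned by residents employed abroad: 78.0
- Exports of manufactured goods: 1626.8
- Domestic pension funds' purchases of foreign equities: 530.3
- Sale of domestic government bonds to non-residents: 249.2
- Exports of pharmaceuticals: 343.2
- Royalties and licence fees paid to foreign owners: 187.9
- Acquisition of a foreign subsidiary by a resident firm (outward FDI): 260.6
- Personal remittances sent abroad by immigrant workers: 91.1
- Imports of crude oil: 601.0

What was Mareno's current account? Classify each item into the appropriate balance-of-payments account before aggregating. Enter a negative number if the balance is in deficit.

Goods: -601.0 + 343.2 + 1626.8 = 1369.0
Services: -469.4 - 119.9 - 187.9 = -777.2
Primary income: 78.0 + 363.6 = 441.6
Secondary income: -91.1
Current account = 1369.0 + (-777.2) + 441.6 + (-91.1) = 942.3
(Excluded from the current account — financial account: foreign purchases of equities on the domestic stock exchange 558.1, inward foreign direct investment in the manufacturing sector 692.4, increase in resident deposits held at foreign banks 326.1, domestic pension funds' purchases of foreign equities 530.3, sale of domestic government bonds to non-residents 249.2, acquisition of a foreign subsidiary by a resident firm (outward FDI) 260.6.)

942.3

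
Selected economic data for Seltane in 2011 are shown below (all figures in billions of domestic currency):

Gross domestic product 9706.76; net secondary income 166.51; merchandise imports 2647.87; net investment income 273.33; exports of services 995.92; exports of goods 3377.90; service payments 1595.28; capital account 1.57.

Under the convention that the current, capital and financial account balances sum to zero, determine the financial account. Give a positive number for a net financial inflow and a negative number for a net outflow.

-572.08

Goods balance = 3377.90 - 2647.87 = 730.03
Services balance = 995.92 - 1595.28 = -599.36
Trade balance (goods + services) = 730.03 + (-599.36) = 130.67
Net primary income = 273.33
Net secondary income = 166.51
Current account = 130.67 + 273.33 + 166.51 = 570.51
Financial account = -(570.51 + 1.57) = -572.08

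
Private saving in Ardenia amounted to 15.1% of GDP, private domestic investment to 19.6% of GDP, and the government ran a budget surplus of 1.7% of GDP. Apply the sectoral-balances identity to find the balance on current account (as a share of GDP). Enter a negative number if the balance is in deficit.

By the sectoral-balances identity, CA = (S_private - I) + (T - G).
Private balance = 15.1 - 19.6 = -4.5
Government balance (T - G) = 1.7
CA = -4.5 + 1.7 = -2.8

-2.8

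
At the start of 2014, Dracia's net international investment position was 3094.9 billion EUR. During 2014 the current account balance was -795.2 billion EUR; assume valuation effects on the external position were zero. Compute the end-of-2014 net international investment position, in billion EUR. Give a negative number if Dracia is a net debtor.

2299.7

With no valuation effects, change in NIIP = current account = -795.2
End-of-year NIIP = 3094.9 + (-795.2) = 2299.7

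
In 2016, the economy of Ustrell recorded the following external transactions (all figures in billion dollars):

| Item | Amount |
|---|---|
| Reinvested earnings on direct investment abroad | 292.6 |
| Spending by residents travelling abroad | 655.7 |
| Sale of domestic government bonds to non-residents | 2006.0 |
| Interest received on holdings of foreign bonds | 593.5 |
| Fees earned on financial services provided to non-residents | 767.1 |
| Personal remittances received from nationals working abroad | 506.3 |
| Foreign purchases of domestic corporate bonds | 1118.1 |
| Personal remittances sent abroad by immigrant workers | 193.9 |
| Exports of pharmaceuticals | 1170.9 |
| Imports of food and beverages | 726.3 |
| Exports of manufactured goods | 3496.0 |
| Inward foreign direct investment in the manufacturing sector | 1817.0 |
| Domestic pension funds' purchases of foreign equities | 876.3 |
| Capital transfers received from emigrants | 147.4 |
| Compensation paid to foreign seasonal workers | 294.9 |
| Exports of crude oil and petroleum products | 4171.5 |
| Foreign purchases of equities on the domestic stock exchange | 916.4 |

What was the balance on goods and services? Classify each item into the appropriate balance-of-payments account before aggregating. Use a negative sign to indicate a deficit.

8223.5

Goods: -726.3 + 3496.0 + 4171.5 + 1170.9 = 8112.1
Services: 767.1 - 655.7 = 111.4
Trade balance = 8112.1 + 111.4 = 8223.5
(Excluded from the trade balance — primary income: reinvested earnings on direct investment abroad 292.6, interest received on holdings of foreign bonds 593.5, compensation paid to foreign seasonal workers 294.9; financial account: sale of domestic government bonds to non-residents 2006.0, foreign purchases of domestic corporate bonds 1118.1, inward foreign direct investment in the manufacturing sector 1817.0, domestic pension funds' purchases of foreign equities 876.3, foreign purchases of equities on the domestic stock exchange 916.4; secondary income: personal remittances received from nationals working abroad 506.3, personal remittances sent abroad by immigrant workers 193.9; capital account: capital transfers received from emigrants 147.4.)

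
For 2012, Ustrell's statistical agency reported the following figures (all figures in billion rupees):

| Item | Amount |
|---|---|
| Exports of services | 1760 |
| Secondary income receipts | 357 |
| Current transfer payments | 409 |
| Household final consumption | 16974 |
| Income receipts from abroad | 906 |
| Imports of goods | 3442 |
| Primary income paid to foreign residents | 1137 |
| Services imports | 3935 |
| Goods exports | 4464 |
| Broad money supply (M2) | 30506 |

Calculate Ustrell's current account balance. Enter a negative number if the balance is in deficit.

-1436

Goods balance = 4464 - 3442 = 1022
Services balance = 1760 - 3935 = -2175
Trade balance (goods + services) = 1022 + (-2175) = -1153
Net primary income = 906 - 1137 = -231
Net secondary income = 357 - 409 = -52
Current account = -1153 + (-231) + (-52) = -1436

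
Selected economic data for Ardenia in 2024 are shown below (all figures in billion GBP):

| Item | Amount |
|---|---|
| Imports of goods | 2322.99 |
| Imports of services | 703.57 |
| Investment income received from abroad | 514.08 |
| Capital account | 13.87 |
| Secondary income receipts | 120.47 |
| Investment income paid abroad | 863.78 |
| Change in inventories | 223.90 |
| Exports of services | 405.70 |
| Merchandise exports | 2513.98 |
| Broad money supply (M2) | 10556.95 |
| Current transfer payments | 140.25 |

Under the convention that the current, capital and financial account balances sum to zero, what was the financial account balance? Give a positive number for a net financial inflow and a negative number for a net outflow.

462.49

Goods balance = 2513.98 - 2322.99 = 190.99
Services balance = 405.70 - 703.57 = -297.87
Trade balance (goods + services) = 190.99 + (-297.87) = -106.88
Net primary income = 514.08 - 863.78 = -349.70
Net secondary income = 120.47 - 140.25 = -19.78
Current account = -106.88 + (-349.70) + (-19.78) = -476.36
Financial account = -(-476.36 + 13.87) = 462.49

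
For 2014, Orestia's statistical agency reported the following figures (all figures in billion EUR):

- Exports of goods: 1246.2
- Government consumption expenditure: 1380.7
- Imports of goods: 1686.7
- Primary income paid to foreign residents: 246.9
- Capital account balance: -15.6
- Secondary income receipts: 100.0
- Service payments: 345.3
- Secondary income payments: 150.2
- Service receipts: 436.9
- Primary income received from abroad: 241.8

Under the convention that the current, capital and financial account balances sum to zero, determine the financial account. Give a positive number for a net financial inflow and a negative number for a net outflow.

Goods balance = 1246.2 - 1686.7 = -440.5
Services balance = 436.9 - 345.3 = 91.6
Trade balance (goods + services) = -440.5 + 91.6 = -348.9
Net primary income = 241.8 - 246.9 = -5.1
Net secondary income = 100.0 - 150.2 = -50.2
Current account = -348.9 + (-5.1) + (-50.2) = -404.2
Financial account = -(-404.2 + (-15.6)) = 419.8

419.8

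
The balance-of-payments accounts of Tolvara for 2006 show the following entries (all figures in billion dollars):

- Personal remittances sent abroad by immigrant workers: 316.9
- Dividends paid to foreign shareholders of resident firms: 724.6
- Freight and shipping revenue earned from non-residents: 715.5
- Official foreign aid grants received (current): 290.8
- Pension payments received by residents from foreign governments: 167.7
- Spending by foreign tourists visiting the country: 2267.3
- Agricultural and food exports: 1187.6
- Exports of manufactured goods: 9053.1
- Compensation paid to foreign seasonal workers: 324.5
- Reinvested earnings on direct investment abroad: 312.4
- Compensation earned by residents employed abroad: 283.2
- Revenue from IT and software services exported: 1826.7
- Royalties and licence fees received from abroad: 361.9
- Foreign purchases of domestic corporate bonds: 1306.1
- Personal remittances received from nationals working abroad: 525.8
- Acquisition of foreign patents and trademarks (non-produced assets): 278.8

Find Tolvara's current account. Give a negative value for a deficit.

15626.0

Goods: 1187.6 + 9053.1 = 10240.7
Services: 361.9 + 1826.7 + 715.5 + 2267.3 = 5171.4
Primary income: 312.4 - 324.5 - 724.6 + 283.2 = -453.5
Secondary income: 290.8 - 316.9 + 525.8 + 167.7 = 667.4
Current account = 10240.7 + 5171.4 + (-453.5) + 667.4 = 15626.0
(Excluded from the current account — financial account: foreign purchases of domestic corporate bonds 1306.1; capital account: acquisition of foreign patents and trademarks (non-produced assets) 278.8.)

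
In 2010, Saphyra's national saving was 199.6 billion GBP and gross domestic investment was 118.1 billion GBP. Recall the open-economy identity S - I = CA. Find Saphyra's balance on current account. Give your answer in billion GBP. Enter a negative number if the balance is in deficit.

CA = S - I = 199.6 - 118.1 = 81.5

81.5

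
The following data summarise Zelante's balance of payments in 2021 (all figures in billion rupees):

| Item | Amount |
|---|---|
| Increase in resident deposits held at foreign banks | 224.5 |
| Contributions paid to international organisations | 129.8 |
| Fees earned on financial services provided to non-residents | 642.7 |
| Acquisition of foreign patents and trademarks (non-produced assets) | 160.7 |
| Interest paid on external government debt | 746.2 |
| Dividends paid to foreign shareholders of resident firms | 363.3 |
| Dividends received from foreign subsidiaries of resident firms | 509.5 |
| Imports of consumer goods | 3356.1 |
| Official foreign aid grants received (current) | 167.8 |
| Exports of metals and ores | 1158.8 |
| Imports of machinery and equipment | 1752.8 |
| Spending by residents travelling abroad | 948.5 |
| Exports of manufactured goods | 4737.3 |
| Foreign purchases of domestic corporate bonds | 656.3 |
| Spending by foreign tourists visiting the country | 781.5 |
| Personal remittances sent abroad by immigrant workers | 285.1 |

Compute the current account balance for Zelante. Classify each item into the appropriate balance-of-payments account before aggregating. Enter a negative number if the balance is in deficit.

Goods: 4737.3 - 3356.1 - 1752.8 + 1158.8 = 787.2
Services: -948.5 + 642.7 + 781.5 = 475.7
Primary income: -363.3 + 509.5 - 746.2 = -600.0
Secondary income: -285.1 + 167.8 - 129.8 = -247.1
Current account = 787.2 + 475.7 + (-600.0) + (-247.1) = 415.8
(Excluded from the current account — financial account: increase in resident deposits held at foreign banks 224.5, foreign purchases of domestic corporate bonds 656.3; capital account: acquisition of foreign patents and trademarks (non-produced assets) 160.7.)

415.8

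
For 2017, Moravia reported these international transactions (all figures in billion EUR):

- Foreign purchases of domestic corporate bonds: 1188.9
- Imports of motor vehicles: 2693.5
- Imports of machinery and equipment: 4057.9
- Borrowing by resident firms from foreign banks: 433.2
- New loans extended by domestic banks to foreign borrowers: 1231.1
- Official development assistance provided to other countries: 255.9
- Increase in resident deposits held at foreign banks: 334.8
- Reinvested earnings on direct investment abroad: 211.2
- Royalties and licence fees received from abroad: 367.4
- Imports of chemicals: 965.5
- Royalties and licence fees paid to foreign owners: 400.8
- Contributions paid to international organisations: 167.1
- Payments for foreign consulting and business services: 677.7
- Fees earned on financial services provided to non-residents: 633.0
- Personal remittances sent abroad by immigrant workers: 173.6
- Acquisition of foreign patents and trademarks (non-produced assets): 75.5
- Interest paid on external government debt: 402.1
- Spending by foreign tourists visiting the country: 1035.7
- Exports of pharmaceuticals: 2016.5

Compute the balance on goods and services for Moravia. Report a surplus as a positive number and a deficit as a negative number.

Goods: -965.5 - 2693.5 - 4057.9 + 2016.5 = -5700.4
Services: 633.0 - 677.7 + 1035.7 - 400.8 + 367.4 = 957.6
Trade balance = -5700.4 + 957.6 = -4742.8
(Excluded from the trade balance — financial account: foreign purchases of domestic corporate bonds 1188.9, borrowing by resident firms from foreign banks 433.2, new loans extended by domestic banks to foreign borrowers 1231.1, increase in resident deposits held at foreign banks 334.8; secondary income: official development assistance provided to other countries 255.9, contributions paid to international organisations 167.1, personal remittances sent abroad by immigrant workers 173.6; primary income: reinvested earnings on direct investment abroad 211.2, interest paid on external government debt 402.1; capital account: acquisition of foreign patents and trademarks (non-produced assets) 75.5.)

-4742.8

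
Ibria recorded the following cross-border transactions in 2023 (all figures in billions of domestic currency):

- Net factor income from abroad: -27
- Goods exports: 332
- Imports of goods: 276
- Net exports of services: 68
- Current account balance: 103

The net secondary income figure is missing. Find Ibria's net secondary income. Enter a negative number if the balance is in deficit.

6

Current account = goods balance + services balance + net primary income + net secondary income
Sum of the known components = 97
Net secondary income = CA - (known components) = 103 - 97 = 6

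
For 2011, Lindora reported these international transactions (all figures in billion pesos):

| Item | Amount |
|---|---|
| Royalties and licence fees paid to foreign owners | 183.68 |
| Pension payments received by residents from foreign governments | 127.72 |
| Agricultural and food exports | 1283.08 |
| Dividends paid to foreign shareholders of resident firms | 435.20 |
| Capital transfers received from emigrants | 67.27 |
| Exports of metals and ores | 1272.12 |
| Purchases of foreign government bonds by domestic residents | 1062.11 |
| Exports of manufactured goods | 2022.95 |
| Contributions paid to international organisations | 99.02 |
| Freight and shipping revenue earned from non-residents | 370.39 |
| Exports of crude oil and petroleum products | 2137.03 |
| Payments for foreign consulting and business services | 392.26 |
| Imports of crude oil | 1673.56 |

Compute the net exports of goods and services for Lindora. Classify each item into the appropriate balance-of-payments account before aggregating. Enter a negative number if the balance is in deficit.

Goods: 1272.12 + 2022.95 - 1673.56 + 2137.03 + 1283.08 = 5041.62
Services: -392.26 - 183.68 + 370.39 = -205.55
Trade balance = 5041.62 + (-205.55) = 4836.07
(Excluded from the trade balance — secondary income: pension payments received by residents from foreign governments 127.72, contributions paid to international organisations 99.02; primary income: dividends paid to foreign shareholders of resident firms 435.20; capital account: capital transfers received from emigrants 67.27; financial account: purchases of foreign government bonds by domestic residents 1062.11.)

4836.07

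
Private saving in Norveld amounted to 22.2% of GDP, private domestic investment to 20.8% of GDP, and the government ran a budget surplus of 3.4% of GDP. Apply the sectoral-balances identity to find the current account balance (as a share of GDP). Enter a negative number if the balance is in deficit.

By the sectoral-balances identity, CA = (S_private - I) + (T - G).
Private balance = 22.2 - 20.8 = 1.4
Government balance (T - G) = 3.4
CA = 1.4 + 3.4 = 4.8

4.8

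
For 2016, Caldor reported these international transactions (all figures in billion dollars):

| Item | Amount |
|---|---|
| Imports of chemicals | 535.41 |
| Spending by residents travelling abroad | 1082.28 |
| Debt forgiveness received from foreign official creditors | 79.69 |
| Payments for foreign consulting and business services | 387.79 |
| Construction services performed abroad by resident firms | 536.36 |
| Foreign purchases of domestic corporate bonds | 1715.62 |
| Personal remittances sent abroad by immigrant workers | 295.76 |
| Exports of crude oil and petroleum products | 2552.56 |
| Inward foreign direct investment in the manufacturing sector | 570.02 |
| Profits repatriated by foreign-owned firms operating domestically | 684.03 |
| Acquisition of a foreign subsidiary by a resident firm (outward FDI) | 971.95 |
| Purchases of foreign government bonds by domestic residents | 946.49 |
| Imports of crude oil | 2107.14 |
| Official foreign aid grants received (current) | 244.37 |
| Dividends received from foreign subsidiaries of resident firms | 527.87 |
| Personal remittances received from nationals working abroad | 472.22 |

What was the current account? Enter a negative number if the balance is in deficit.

-759.03

Goods: -2107.14 - 535.41 + 2552.56 = -89.99
Services: -387.79 + 536.36 - 1082.28 = -933.71
Primary income: 527.87 - 684.03 = -156.16
Secondary income: -295.76 + 472.22 + 244.37 = 420.83
Current account = (-89.99) + (-933.71) + (-156.16) + 420.83 = -759.03
(Excluded from the current account — capital account: debt forgiveness received from foreign official creditors 79.69; financial account: foreign purchases of domestic corporate bonds 1715.62, inward foreign direct investment in the manufacturing sector 570.02, acquisition of a foreign subsidiary by a resident firm (outward FDI) 971.95, purchases of foreign government bonds by domestic residents 946.49.)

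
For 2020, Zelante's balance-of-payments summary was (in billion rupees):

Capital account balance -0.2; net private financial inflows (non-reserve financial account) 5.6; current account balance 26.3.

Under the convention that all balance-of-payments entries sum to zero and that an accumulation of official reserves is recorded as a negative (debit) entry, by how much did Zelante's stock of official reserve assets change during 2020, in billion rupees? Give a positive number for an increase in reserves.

31.7

Official reserve transactions balance = -(26.3 + (-0.2) + 5.6) = -31.7
An accumulation of reserves is recorded as a debit (negative entry), so the change in the stock of reserves is the negative of that balance.
Change in official reserves = -(-31.7) = 31.7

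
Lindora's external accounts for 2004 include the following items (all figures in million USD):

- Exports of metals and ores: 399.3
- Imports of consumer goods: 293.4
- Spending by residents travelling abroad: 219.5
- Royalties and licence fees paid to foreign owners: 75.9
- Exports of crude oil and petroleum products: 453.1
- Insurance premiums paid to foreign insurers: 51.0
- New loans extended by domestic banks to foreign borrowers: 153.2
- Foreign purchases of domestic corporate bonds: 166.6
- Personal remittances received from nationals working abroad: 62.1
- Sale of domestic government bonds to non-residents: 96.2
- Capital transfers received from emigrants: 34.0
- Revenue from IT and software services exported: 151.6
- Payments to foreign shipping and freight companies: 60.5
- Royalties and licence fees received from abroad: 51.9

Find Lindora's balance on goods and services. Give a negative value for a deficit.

355.6

Goods: 453.1 - 293.4 + 399.3 = 559.0
Services: 51.9 - 60.5 - 75.9 - 51.0 + 151.6 - 219.5 = -203.4
Trade balance = 559.0 + (-203.4) = 355.6
(Excluded from the trade balance — financial account: new loans extended by domestic banks to foreign borrowers 153.2, foreign purchases of domestic corporate bonds 166.6, sale of domestic government bonds to non-residents 96.2; secondary income: personal remittances received from nationals working abroad 62.1; capital account: capital transfers received from emigrants 34.0.)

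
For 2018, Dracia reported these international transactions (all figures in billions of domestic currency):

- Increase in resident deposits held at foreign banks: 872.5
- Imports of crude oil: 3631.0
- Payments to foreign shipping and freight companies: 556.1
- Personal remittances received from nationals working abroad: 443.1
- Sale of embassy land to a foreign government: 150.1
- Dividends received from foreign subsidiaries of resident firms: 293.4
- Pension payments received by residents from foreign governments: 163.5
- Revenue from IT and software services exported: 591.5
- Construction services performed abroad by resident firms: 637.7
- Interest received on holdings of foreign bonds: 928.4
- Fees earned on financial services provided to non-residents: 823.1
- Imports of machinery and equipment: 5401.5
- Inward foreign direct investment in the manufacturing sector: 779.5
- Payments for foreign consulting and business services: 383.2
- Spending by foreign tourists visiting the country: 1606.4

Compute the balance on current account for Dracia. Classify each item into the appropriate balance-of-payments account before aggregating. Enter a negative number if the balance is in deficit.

-4484.7

Goods: -3631.0 - 5401.5 = -9032.5
Services: 637.7 + 591.5 + 1606.4 + 823.1 - 383.2 - 556.1 = 2719.4
Primary income: 928.4 + 293.4 = 1221.8
Secondary income: 163.5 + 443.1 = 606.6
Current account = (-9032.5) + 2719.4 + 1221.8 + 606.6 = -4484.7
(Excluded from the current account — financial account: increase in resident deposits held at foreign banks 872.5, inward foreign direct investment in the manufacturing sector 779.5; capital account: sale of embassy land to a foreign government 150.1.)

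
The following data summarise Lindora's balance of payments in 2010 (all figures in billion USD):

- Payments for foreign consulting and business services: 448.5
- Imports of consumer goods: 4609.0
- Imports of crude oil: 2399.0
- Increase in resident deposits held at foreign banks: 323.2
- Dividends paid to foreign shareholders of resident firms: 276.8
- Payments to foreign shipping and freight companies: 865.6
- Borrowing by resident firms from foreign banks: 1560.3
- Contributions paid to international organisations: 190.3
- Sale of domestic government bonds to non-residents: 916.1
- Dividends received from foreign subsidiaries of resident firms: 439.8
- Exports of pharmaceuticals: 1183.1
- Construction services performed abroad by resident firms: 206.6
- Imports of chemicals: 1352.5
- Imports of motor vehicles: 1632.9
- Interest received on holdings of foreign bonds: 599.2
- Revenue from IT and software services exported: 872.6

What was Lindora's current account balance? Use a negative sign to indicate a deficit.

-8473.3

Goods: -4609.0 + 1183.1 - 1352.5 - 2399.0 - 1632.9 = -8810.3
Services: -448.5 + 206.6 - 865.6 + 872.6 = -234.9
Primary income: -276.8 + 599.2 + 439.8 = 762.2
Secondary income: -190.3
Current account = (-8810.3) + (-234.9) + 762.2 + (-190.3) = -8473.3
(Excluded from the current account — financial account: increase in resident deposits held at foreign banks 323.2, borrowing by resident firms from foreign banks 1560.3, sale of domestic government bonds to non-residents 916.1.)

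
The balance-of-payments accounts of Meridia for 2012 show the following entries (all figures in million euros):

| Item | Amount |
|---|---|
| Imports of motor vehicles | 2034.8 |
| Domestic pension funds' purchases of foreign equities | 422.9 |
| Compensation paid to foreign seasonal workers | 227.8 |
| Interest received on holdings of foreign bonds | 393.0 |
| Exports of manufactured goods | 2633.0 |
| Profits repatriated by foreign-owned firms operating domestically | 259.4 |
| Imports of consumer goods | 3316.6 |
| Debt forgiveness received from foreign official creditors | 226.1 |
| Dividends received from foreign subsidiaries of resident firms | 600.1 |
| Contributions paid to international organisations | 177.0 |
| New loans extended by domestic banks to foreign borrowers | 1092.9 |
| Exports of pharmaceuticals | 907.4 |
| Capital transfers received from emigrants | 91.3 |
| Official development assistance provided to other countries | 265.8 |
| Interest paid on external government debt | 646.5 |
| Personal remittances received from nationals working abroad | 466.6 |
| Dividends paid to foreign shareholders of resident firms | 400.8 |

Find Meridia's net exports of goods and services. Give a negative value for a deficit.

Goods: -2034.8 - 3316.6 + 2633.0 + 907.4 = -1811.0
Trade balance = -1811.0 + 0.0 = -1811.0
(Excluded from the trade balance — financial account: domestic pension funds' purchases of foreign equities 422.9, new loans extended by domestic banks to foreign borrowers 1092.9; primary income: compensation paid to foreign seasonal workers 227.8, interest received on holdings of foreign bonds 393.0, profits repatriated by foreign-owned firms operating domestically 259.4, dividends received from foreign subsidiaries of resident firms 600.1, interest paid on external government debt 646.5, dividends paid to foreign shareholders of resident firms 400.8; capital account: debt forgiveness received from foreign official creditors 226.1, capital transfers received from emigrants 91.3; secondary income: contributions paid to international organisations 177.0, official development assistance provided to other countries 265.8, personal remittances received from nationals working abroad 466.6.)

-1811.0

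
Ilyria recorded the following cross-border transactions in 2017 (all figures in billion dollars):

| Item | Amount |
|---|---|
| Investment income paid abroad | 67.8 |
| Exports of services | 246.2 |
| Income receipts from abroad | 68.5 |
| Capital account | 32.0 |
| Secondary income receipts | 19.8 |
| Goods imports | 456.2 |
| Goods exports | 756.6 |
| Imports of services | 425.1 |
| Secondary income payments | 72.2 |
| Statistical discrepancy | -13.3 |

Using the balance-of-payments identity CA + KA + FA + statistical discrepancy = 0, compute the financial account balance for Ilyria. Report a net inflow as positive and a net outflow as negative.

Goods balance = 756.6 - 456.2 = 300.4
Services balance = 246.2 - 425.1 = -178.9
Trade balance (goods + services) = 300.4 + (-178.9) = 121.5
Net primary income = 68.5 - 67.8 = 0.7
Net secondary income = 19.8 - 72.2 = -52.4
Current account = 121.5 + 0.7 + (-52.4) = 69.8
Financial account = -(69.8 + 32.0 + (-13.3)) = -88.5

-88.5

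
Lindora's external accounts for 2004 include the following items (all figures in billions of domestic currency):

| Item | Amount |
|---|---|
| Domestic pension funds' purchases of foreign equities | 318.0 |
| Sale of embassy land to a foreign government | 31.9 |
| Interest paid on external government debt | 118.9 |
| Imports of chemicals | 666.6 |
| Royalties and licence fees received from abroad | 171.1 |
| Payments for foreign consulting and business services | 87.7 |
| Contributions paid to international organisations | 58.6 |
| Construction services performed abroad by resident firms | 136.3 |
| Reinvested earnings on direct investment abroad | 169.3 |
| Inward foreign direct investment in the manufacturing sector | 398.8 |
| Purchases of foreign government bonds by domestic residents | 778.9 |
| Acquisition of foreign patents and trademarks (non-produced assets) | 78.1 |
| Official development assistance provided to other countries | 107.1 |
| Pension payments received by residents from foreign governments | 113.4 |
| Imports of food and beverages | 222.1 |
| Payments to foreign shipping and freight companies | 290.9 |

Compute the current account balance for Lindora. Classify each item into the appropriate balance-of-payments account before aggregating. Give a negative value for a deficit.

-961.8

Goods: -222.1 - 666.6 = -888.7
Services: -290.9 - 87.7 + 171.1 + 136.3 = -71.2
Primary income: 169.3 - 118.9 = 50.4
Secondary income: -58.6 + 113.4 - 107.1 = -52.3
Current account = (-888.7) + (-71.2) + 50.4 + (-52.3) = -961.8
(Excluded from the current account — financial account: domestic pension funds' purchases of foreign equities 318.0, inward foreign direct investment in the manufacturing sector 398.8, purchases of foreign government bonds by domestic residents 778.9; capital account: sale of embassy land to a foreign government 31.9, acquisition of foreign patents and trademarks (non-produced assets) 78.1.)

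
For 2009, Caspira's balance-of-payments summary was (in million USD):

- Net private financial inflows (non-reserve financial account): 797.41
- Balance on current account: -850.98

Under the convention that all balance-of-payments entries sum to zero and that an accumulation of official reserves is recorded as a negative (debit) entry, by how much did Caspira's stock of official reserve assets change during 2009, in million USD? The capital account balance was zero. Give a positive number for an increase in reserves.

Official reserve transactions balance = -((-850.98) + 797.41) = 53.57
An accumulation of reserves is recorded as a debit (negative entry), so the change in the stock of reserves is the negative of that balance.
Change in official reserves = -(53.57) = -53.57

-53.57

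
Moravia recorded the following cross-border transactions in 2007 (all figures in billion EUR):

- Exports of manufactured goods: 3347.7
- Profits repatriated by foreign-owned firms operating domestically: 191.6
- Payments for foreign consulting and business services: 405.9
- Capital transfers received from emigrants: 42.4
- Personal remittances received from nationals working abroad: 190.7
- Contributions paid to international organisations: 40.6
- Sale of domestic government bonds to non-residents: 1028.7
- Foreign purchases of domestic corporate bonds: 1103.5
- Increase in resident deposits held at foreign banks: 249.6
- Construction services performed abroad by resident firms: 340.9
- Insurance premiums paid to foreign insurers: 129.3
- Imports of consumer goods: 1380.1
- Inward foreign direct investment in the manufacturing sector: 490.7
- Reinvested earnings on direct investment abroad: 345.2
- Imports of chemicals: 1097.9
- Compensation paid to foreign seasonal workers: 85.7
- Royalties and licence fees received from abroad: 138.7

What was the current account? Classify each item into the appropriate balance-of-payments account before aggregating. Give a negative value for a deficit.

1032.1

Goods: -1097.9 - 1380.1 + 3347.7 = 869.7
Services: 340.9 - 405.9 + 138.7 - 129.3 = -55.6
Primary income: -85.7 - 191.6 + 345.2 = 67.9
Secondary income: -40.6 + 190.7 = 150.1
Current account = 869.7 + (-55.6) + 67.9 + 150.1 = 1032.1
(Excluded from the current account — capital account: capital transfers received from emigrants 42.4; financial account: sale of domestic government bonds to non-residents 1028.7, foreign purchases of domestic corporate bonds 1103.5, increase in resident deposits held at foreign banks 249.6, inward foreign direct investment in the manufacturing sector 490.7.)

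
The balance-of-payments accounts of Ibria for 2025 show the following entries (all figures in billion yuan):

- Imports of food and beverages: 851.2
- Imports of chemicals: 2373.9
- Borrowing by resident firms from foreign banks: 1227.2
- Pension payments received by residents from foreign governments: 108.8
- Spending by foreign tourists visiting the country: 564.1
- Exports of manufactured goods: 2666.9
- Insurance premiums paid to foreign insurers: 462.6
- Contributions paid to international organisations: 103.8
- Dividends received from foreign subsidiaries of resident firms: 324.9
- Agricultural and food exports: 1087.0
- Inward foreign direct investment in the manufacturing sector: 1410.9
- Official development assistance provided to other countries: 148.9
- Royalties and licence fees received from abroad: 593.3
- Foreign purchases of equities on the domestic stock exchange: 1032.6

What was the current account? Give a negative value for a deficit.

Goods: -2373.9 + 1087.0 + 2666.9 - 851.2 = 528.8
Services: 564.1 - 462.6 + 593.3 = 694.8
Primary income: 324.9
Secondary income: 108.8 - 103.8 - 148.9 = -143.9
Current account = 528.8 + 694.8 + 324.9 + (-143.9) = 1404.6
(Excluded from the current account — financial account: borrowing by resident firms from foreign banks 1227.2, inward foreign direct investment in the manufacturing sector 1410.9, foreign purchases of equities on the domestic stock exchange 1032.6.)

1404.6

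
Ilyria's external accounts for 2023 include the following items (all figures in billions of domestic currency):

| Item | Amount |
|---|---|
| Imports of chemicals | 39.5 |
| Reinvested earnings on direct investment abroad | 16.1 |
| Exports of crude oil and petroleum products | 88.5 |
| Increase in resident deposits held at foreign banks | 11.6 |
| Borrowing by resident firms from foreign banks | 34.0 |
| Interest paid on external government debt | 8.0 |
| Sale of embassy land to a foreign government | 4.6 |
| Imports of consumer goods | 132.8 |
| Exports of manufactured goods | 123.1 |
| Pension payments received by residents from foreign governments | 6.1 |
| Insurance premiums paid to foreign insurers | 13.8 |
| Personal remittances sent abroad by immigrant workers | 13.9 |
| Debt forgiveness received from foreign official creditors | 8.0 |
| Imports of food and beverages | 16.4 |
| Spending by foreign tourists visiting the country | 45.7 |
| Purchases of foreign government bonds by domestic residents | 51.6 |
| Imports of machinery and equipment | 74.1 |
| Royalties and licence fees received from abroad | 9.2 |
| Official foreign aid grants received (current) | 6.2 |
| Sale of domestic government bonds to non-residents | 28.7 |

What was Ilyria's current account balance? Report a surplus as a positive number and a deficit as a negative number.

-3.6

Goods: -74.1 - 16.4 + 88.5 - 39.5 - 132.8 + 123.1 = -51.2
Services: -13.8 + 9.2 + 45.7 = 41.1
Primary income: -8.0 + 16.1 = 8.1
Secondary income: 6.1 - 13.9 + 6.2 = -1.6
Current account = (-51.2) + 41.1 + 8.1 + (-1.6) = -3.6
(Excluded from the current account — financial account: increase in resident deposits held at foreign banks 11.6, borrowing by resident firms from foreign banks 34.0, purchases of foreign government bonds by domestic residents 51.6, sale of domestic government bonds to non-residents 28.7; capital account: sale of embassy land to a foreign government 4.6, debt forgiveness received from foreign official creditors 8.0.)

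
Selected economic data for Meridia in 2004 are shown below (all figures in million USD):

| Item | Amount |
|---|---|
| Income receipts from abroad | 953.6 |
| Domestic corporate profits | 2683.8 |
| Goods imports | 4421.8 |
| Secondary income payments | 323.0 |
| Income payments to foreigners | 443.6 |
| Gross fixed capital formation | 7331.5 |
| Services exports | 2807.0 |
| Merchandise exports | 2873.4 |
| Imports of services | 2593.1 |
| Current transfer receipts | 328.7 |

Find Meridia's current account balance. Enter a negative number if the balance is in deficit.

-818.8

Goods balance = 2873.4 - 4421.8 = -1548.4
Services balance = 2807.0 - 2593.1 = 213.9
Trade balance (goods + services) = -1548.4 + 213.9 = -1334.5
Net primary income = 953.6 - 443.6 = 510.0
Net secondary income = 328.7 - 323.0 = 5.7
Current account = -1334.5 + 510.0 + 5.7 = -818.8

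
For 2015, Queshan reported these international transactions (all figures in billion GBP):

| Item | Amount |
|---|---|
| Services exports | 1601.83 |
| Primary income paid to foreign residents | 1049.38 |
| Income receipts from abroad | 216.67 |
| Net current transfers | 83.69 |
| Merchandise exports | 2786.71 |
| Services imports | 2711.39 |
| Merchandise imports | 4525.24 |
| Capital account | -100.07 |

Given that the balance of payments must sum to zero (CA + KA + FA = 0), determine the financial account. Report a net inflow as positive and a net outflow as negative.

3697.18

Goods balance = 2786.71 - 4525.24 = -1738.53
Services balance = 1601.83 - 2711.39 = -1109.56
Trade balance (goods + services) = -1738.53 + (-1109.56) = -2848.09
Net primary income = 216.67 - 1049.38 = -832.71
Net secondary income = 83.69
Current account = -2848.09 + (-832.71) + 83.69 = -3597.11
Financial account = -(-3597.11 + (-100.07)) = 3697.18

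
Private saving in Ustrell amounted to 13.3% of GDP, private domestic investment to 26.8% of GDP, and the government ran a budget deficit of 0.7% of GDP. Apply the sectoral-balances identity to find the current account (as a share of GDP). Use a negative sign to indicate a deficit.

-14.2

By the sectoral-balances identity, CA = (S_private - I) + (T - G).
Private balance = 13.3 - 26.8 = -13.5
Government balance (T - G) = -0.7
CA = -13.5 + (-0.7) = -14.2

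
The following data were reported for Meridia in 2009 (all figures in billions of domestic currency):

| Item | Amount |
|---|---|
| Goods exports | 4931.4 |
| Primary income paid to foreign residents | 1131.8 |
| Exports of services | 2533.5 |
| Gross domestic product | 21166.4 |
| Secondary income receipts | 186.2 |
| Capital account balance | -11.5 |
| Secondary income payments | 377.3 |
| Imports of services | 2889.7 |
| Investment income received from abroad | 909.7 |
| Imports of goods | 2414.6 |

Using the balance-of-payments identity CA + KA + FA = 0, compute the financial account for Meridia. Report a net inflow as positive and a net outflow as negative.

Goods balance = 4931.4 - 2414.6 = 2516.8
Services balance = 2533.5 - 2889.7 = -356.2
Trade balance (goods + services) = 2516.8 + (-356.2) = 2160.6
Net primary income = 909.7 - 1131.8 = -222.1
Net secondary income = 186.2 - 377.3 = -191.1
Current account = 2160.6 + (-222.1) + (-191.1) = 1747.4
Financial account = -(1747.4 + (-11.5)) = -1735.9

-1735.9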